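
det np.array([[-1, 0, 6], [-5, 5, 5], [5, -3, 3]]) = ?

Expand along column 2:
  + 5 · |-1 6; 5 3| = 5·(-3 − 30) = -165
  − (-3) · |-1 6; -5 5| = −(-3)·(-5 − (-30)) = 75
Sum: (-165) + (75) = -90

-90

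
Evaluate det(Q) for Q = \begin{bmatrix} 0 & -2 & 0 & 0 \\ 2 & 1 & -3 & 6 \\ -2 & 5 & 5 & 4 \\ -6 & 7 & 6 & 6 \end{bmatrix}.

Expand along row 1 (it has 3 zeros):
  − (-2) · M_12   where M_12 = det([2 -3 6; -2 5 4; -6 6 6]) = 156
det = (-1)·(-2)·(156) = 312

|Q| = 312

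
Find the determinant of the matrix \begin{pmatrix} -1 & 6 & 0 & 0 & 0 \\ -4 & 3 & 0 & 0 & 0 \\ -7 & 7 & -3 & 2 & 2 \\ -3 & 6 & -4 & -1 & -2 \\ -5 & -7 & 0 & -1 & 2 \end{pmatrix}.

The matrix is block lower-triangular with a 2×2 block and a 3×3 block on the diagonal, so its determinant equals the product of the determinants of the diagonal blocks.
det of the 2×2 block = 21
det of the 3×3 block = 36
det = (21)·(36) = 756

The determinant is 756.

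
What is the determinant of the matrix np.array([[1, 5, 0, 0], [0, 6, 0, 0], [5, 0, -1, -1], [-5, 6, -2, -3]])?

6

The matrix is block lower-triangular with a 2×2 block and a 2×2 block on the diagonal, so its determinant equals the product of the determinants of the diagonal blocks.
det of the 2×2 block = 6
det of the 2×2 block = 1
det = (6)·(1) = 6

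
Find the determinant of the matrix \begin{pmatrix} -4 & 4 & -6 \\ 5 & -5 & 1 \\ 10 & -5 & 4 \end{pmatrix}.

Expand along row 1:
  + (-4) · |-5 1; -5 4| = (-4)·(-20 − (-5)) = 60
  − 4 · |5 1; 10 4| = −4·(20 − 10) = -40
  + (-6) · |5 -5; 10 -5| = (-6)·(-25 − (-50)) = -150
Sum: (60) + (-40) + (-150) = -130

-130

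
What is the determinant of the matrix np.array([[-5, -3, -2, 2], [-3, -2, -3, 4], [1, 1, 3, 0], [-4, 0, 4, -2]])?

66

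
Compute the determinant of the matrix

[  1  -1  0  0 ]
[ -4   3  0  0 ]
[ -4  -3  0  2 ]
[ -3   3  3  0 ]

The matrix is block lower-triangular with a 2×2 block and a 2×2 block on the diagonal, so its determinant equals the product of the determinants of the diagonal blocks.
det of the 2×2 block = -1
det of the 2×2 block = -6
det = (-1)·(-6) = 6

6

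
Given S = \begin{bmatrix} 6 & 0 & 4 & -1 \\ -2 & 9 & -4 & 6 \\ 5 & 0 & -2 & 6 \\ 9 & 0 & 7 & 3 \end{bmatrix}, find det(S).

|S| = -1665

Expand along column 2 (it has 3 zeros):
  + (9) · M_22   where M_22 = det([6 4 -1; 5 -2 6; 9 7 3]) = -185
det = (+1)·(9)·(-185) = -1665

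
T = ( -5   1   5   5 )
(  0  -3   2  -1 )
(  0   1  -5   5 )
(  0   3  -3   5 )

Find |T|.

Expand along column 1 (it has 3 zeros):
  + (-5) · M_11   where M_11 = det([-3 2 -1; 1 -5 5; 3 -3 5]) = 38
det = (+1)·(-5)·(38) = -190

The determinant is -190.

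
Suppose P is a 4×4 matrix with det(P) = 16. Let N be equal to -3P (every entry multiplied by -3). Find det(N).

det(N) = 1296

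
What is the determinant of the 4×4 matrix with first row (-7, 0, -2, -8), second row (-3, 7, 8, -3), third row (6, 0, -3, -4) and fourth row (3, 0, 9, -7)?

-6741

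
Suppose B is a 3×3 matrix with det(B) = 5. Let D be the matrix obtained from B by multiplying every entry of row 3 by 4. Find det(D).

|D| = 20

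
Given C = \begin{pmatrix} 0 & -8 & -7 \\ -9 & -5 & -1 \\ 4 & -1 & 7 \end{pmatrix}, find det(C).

Expand along row 1:
  − (-8) · |-9 -1; 4 7| = −(-8)·(-63 − (-4)) = -472
  + (-7) · |-9 -5; 4 -1| = (-7)·(9 − (-20)) = -203
Sum: (-472) + (-203) = -675

|C| = -675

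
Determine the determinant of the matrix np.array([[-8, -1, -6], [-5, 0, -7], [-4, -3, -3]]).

Expand along column 2:
  − (-1) · |-5 -7; -4 -3| = −(-1)·(15 − 28) = -13
  − (-3) · |-8 -6; -5 -7| = −(-3)·(56 − 30) = 78
Sum: (-13) + (78) = 65

The determinant is 65.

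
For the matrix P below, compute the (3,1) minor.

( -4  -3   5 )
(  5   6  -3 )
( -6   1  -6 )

-21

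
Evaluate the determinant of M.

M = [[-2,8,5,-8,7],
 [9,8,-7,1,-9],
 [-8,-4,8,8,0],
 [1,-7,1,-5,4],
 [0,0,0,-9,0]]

Expand along row 5 (it has 4 zeros):
  − (-9) · M_54   where M_54 = det([-2 8 5 7; 9 8 -7 -9; -8 -4 8 0; 1 -7 1 4]) = -4388
det = (-1)·(-9)·(-4388) = -39492

-39492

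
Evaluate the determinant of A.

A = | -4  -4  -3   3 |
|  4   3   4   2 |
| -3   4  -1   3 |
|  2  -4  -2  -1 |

385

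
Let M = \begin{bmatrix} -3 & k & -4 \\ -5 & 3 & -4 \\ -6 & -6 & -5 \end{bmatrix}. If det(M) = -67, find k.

Expanding along the row containing k, det(M) is linear in k: det(M) = (-1)·k + (-75).
Set (-1)·k + (-75) = -67  ⇒  (-1)·k = 8  ⇒  k = -8.

k = -8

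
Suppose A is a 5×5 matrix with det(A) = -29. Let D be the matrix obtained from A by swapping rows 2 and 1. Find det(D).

29

Swapping two rows multiplies the determinant by −1.
det(D) = (-1)·(-29) = 29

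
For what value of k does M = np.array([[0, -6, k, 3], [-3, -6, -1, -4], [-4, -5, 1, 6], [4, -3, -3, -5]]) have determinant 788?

k = -4

Expanding along the column containing k, det(M) is linear in k: det(M) = (-281)·k + (-336).
Set (-281)·k + (-336) = 788  ⇒  (-281)·k = 1124  ⇒  k = -4.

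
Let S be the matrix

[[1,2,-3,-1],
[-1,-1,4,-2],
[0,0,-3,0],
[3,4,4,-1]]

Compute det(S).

Expand along row 3 (it has 3 zeros):
  + (-3) · M_33   where M_33 = det([1 2 -1; -1 -1 -2; 3 4 -1]) = -4
det = (+1)·(-3)·(-4) = 12

The determinant is 12.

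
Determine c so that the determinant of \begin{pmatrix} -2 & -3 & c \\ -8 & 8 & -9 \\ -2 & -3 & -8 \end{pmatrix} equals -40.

-9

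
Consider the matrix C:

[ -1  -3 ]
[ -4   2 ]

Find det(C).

det(C) = (-1)·2 − (-3)·(-4) = -2 − 12 = -14

det(C) = -14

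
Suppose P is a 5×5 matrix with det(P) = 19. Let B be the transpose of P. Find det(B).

The determinant is 19.

det(Pᵀ) = det(P).
det(B) = (1)·(19) = 19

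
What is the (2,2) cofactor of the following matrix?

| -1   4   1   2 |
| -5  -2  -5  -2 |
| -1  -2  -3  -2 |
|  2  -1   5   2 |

Delete row 2 and column 2; the remaining 3×3 submatrix is [-1 1 2; -1 -3 -2; 2 5 2].
Its determinant is -4.
The cofactor carries sign (−1)^(2+2) = +1, so C_{2,2} = +(-4) = -4.

The cofactor is -4.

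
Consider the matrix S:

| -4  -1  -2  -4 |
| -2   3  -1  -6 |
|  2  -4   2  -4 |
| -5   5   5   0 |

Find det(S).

Expand along row 4 (it has 1 zero):
  − (-5) · M_41   where M_41 = det([-1 -2 -4; 3 -1 -6; -4 2 -4]) = -96
  + (5) · M_42   where M_42 = det([-4 -2 -4; -2 -1 -6; 2 2 -4]) = -16
  − (5) · M_43   where M_43 = det([-4 -1 -4; -2 3 -6; 2 -4 -4]) = 156
det = (-1)·(-5)·(-96) + (+1)·(5)·(-16) + (-1)·(5)·(156) = -1340

det(S) = -1340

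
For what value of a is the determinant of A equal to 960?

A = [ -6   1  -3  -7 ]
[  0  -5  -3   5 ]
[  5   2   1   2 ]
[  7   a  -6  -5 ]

Expanding along the column containing a, det(A) is linear in a: det(A) = (-114)·a + (846).
Set (-114)·a + (846) = 960  ⇒  (-114)·a = 114  ⇒  a = -1.

-1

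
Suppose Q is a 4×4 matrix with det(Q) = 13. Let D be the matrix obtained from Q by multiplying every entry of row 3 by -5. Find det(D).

-65

Scaling one row by -5 multiplies the determinant by -5.
det(D) = (-5)·(13) = -65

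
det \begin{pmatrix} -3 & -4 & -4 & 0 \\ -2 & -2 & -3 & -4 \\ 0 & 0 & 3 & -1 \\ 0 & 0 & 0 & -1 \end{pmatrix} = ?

6

The matrix is block upper-triangular with a 2×2 block and a 2×2 block on the diagonal, so its determinant equals the product of the determinants of the diagonal blocks.
det of the 2×2 block = -2
det of the 2×2 block = -3
det = (-2)·(-3) = 6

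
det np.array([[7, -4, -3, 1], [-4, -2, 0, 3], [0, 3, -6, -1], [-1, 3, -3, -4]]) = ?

Expand along row 2 (it has 1 zero):
  − (-4) · M_21   where M_21 = det([-4 -3 1; 3 -6 -1; 3 -3 -4]) = -102
  + (-2) · M_22   where M_22 = det([7 -3 1; 0 -6 -1; -1 -3 -4]) = 138
  + (3) · M_24   where M_24 = det([7 -4 -3; 0 3 -6; -1 3 -3]) = 30
det = (-1)·(-4)·(-102) + (+1)·(-2)·(138) + (+1)·(3)·(30) = -594

-594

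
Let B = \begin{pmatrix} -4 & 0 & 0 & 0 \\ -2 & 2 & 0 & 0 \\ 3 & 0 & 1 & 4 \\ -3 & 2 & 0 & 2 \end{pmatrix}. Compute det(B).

det(B) = -16

B is block lower-triangular with a 2×2 block and a 2×2 block on the diagonal, so its determinant equals the product of the determinants of the diagonal blocks.
det of the 2×2 block = -8
det of the 2×2 block = 2
det = (-8)·(2) = -16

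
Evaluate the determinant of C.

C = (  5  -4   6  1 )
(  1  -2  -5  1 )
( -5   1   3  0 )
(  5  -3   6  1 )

The determinant is -67.

Expand along row 3 (it has 1 zero):
  + (-5) · M_31   where M_31 = det([-4 6 1; -2 -5 1; -3 6 1]) = 11
  − (1) · M_32   where M_32 = det([5 6 1; 1 -5 1; 5 6 1]) = 0
  + (3) · M_33   where M_33 = det([5 -4 1; 1 -2 1; 5 -3 1]) = -4
det = (+1)·(-5)·(11) + (-1)·(1)·(0) + (+1)·(3)·(-4) = -67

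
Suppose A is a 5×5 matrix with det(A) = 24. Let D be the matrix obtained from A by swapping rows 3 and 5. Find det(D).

|D| = -24

Swapping two rows multiplies the determinant by −1.
det(D) = (-1)·(24) = -24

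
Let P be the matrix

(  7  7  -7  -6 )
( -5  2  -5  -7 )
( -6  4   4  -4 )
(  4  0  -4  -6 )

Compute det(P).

The determinant is -3476.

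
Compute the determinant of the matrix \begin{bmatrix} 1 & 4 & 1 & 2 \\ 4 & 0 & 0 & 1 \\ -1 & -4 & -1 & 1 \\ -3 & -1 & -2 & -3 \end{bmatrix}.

The determinant is -84.

Expand along row 2 (it has 2 zeros):
  − (4) · M_21   where M_21 = det([4 1 2; -4 -1 1; -1 -2 -3]) = 21
  + (1) · M_24   where M_24 = det([1 4 1; -1 -4 -1; -3 -1 -2]) = 0
det = (-1)·(4)·(21) + (+1)·(1)·(0) = -84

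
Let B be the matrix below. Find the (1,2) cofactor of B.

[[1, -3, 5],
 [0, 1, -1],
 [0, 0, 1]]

0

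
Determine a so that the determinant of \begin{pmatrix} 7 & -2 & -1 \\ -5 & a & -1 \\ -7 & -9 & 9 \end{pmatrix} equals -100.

Expanding along the row containing a, det(A) is linear in a: det(A) = (56)·a + (-212).
Set (56)·a + (-212) = -100  ⇒  (56)·a = 112  ⇒  a = 2.

2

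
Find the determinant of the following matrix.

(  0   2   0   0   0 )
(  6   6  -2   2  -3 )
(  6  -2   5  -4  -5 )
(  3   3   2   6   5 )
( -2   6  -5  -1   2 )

Expand along row 1 (it has 4 zeros):
  − (2) · M_12   where M_12 = det([6 -2 2 -3; 6 5 -4 -5; 3 2 6 5; -2 -5 -1 2]) = 1407
det = (-1)·(2)·(1407) = -2814

-2814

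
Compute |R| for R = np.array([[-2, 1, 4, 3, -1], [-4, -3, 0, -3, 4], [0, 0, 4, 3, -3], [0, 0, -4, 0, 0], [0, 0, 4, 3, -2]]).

R is block upper-triangular with a 2×2 block and a 3×3 block on the diagonal, so its determinant equals the product of the determinants of the diagonal blocks.
det of the 2×2 block = 10
det of the 3×3 block = 12
det = (10)·(12) = 120

120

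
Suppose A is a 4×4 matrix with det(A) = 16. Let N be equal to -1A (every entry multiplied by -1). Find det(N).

det(N) = 16

For a 4×4 matrix, det(-1A) = (-1)^4·det(A) = 1·det(A).
det(N) = (1)·(16) = 16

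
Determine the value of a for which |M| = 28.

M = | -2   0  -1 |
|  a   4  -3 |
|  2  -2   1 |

8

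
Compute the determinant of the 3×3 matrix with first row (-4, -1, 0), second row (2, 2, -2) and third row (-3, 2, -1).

The determinant is -16.

Expand along row 1:
  + (-4) · |2 -2; 2 -1| = (-4)·(-2 − (-4)) = -8
  − (-1) · |2 -2; -3 -1| = −(-1)·(-2 − 6) = -8
Sum: (-8) + (-8) = -16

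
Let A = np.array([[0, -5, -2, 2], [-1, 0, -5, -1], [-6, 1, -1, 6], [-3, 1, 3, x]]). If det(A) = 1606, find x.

Expanding along the row containing x, det(A) is linear in x: det(A) = (-143)·x + (605).
Set (-143)·x + (605) = 1606  ⇒  (-143)·x = 1001  ⇒  x = -7.

x = -7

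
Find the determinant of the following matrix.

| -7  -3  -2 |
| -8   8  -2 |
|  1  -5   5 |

-388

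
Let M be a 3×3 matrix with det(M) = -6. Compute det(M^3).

det(M^3) = (det M)^3 = (-6)^3 = -216

The determinant is -216.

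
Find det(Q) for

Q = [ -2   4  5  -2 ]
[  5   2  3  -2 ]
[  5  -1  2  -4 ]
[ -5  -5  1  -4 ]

Expand along row 1:
  + (-2) · M_11   where M_11 = det([2 3 -2; -1 2 -4; -5 1 -4]) = 22
  − (4) · M_12   where M_12 = det([5 3 -2; 5 2 -4; -5 1 -4]) = 70
  + (5) · M_13   where M_13 = det([5 2 -2; 5 -1 -4; -5 -5 -4]) = 60
  − (-2) · M_14   where M_14 = det([5 2 3; 5 -1 2; -5 -5 1]) = -75
det = (+1)·(-2)·(22) + (-1)·(4)·(70) + (+1)·(5)·(60) + (-1)·(-2)·(-75) = -174

det(Q) = -174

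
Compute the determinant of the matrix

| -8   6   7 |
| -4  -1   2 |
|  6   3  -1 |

46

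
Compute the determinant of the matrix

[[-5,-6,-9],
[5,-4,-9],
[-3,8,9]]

Expand along column 1:
  + (-5) · |-4 -9; 8 9| = (-5)·(-36 − (-72)) = -180
  − 5 · |-6 -9; 8 9| = −5·(-54 − (-72)) = -90
  + (-3) · |-6 -9; -4 -9| = (-3)·(54 − 36) = -54
Sum: (-180) + (-90) + (-54) = -324

-324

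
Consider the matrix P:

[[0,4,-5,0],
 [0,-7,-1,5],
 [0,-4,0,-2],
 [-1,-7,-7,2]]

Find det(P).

178

Expand along column 1 (it has 3 zeros):
  − (-1) · M_41   where M_41 = det([4 -5 0; -7 -1 5; -4 0 -2]) = 178
det = (-1)·(-1)·(178) = 178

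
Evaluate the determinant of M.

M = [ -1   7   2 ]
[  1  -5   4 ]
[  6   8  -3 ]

282

Expand along row 1:
  + (-1) · |-5 4; 8 -3| = (-1)·(15 − 32) = 17
  − 7 · |1 4; 6 -3| = −7·(-3 − 24) = 189
  + 2 · |1 -5; 6 8| = 2·(8 − (-30)) = 76
Sum: (17) + (189) + (76) = 282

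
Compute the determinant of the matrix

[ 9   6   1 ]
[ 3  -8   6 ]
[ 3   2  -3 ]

300

Expand along column 1:
  + 9 · |-8 6; 2 -3| = 9·(24 − 12) = 108
  − 3 · |6 1; 2 -3| = −3·(-18 − 2) = 60
  + 3 · |6 1; -8 6| = 3·(36 − (-8)) = 132
Sum: (108) + (60) + (132) = 300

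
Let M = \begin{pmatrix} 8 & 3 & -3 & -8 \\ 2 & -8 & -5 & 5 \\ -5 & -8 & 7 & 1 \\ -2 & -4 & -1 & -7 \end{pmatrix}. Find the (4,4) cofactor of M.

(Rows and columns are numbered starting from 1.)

The cofactor is -567.

Delete row 4 and column 4; the remaining 3×3 submatrix is [8 3 -3; 2 -8 -5; -5 -8 7].
Its determinant is -567.
The cofactor carries sign (−1)^(4+4) = +1, so C_{4,4} = +(-567) = -567.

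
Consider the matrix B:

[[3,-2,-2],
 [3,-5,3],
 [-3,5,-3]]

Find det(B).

0

Expand along row 1:
  + 3 · |-5 3; 5 -3| = 3·(15 − 15) = 0
  − (-2) · |3 3; -3 -3| = −(-2)·(-9 − (-9)) = 0
  + (-2) · |3 -5; -3 5| = (-2)·(15 − 15) = 0
Sum: (0) + (0) + (0) = 0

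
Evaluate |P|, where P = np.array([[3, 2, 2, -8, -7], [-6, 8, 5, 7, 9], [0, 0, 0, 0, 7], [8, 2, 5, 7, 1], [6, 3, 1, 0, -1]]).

22974

Expand along row 3 (it has 4 zeros):
  + (7) · M_35   where M_35 = det([3 2 2 -8; -6 8 5 7; 8 2 5 7; 6 3 1 0]) = 3282
det = (+1)·(7)·(3282) = 22974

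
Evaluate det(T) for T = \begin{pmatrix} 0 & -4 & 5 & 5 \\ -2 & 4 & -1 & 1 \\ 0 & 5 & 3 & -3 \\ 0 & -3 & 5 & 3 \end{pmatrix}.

|T| = 88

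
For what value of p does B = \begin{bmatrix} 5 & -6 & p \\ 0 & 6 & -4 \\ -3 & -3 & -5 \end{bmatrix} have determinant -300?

p = -1

Expanding along the row containing p, det(B) is linear in p: det(B) = (18)·p + (-282).
Set (18)·p + (-282) = -300  ⇒  (18)·p = -18  ⇒  p = -1.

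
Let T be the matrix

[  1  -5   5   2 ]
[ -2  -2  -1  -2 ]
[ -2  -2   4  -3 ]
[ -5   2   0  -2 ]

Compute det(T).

The determinant is -343.

Expand along row 4 (it has 1 zero):
  − (-5) · M_41   where M_41 = det([-5 5 2; -2 -1 -2; -2 4 -3]) = -85
  + (2) · M_42   where M_42 = det([1 5 2; -2 -1 -2; -2 4 -3]) = -19
  + (-2) · M_44   where M_44 = det([1 -5 5; -2 -2 -1; -2 -2 4]) = -60
det = (-1)·(-5)·(-85) + (+1)·(2)·(-19) + (+1)·(-2)·(-60) = -343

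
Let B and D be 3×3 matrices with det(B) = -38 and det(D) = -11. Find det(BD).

418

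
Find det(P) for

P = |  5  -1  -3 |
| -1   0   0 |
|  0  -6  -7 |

|P| = -11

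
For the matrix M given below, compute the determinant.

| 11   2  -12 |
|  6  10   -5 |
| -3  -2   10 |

684

Expand along row 1:
  + 11 · |10 -5; -2 10| = 11·(100 − 10) = 990
  − 2 · |6 -5; -3 10| = −2·(60 − 15) = -90
  + (-12) · |6 10; -3 -2| = (-12)·(-12 − (-30)) = -216
Sum: (990) + (-90) + (-216) = 684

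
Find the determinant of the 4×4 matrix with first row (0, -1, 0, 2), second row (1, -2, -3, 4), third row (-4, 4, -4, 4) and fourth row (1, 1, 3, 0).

The determinant is -104.

Expand along row 1 (it has 2 zeros):
  − (-1) · M_12   where M_12 = det([1 -3 4; -4 -4 4; 1 3 0]) = -56
  − (2) · M_14   where M_14 = det([1 -2 -3; -4 4 -4; 1 1 3]) = 24
det = (-1)·(-1)·(-56) + (-1)·(2)·(24) = -104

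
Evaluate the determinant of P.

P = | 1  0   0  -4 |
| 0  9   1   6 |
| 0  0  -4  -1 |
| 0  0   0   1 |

The determinant is -36.

P is upper triangular, so det(P) is the product of the diagonal entries:
det = (1) · (9) · (-4) · (1) = -36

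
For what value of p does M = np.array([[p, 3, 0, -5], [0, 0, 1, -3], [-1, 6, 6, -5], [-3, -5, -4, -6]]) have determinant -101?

p = -9

Expanding along the column containing p, det(M) is linear in p: det(M) = (43)·p + (286).
Set (43)·p + (286) = -101  ⇒  (43)·p = -387  ⇒  p = -9.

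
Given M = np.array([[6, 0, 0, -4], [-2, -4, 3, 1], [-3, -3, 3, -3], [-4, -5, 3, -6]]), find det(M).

Expand along row 1 (it has 2 zeros):
  + (6) · M_11   where M_11 = det([-4 3 1; -3 3 -3; -5 3 -6]) = 33
  − (-4) · M_14   where M_14 = det([-2 -4 3; -3 -3 3; -4 -5 3]) = 9
det = (+1)·(6)·(33) + (-1)·(-4)·(9) = 234

det(M) = 234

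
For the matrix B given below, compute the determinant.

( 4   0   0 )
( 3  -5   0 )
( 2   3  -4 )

The determinant is 80.

B is lower triangular, so det(B) is the product of the diagonal entries:
det = (4) · (-5) · (-4) = 80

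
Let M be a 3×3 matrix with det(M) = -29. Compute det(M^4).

det(M^4) = (det M)^4 = (-29)^4 = 707281

The determinant is 707281.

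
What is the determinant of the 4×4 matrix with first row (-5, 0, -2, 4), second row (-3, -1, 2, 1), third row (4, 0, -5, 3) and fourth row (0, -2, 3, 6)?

-185

Expand along column 2 (it has 2 zeros):
  + (-1) · M_22   where M_22 = det([-5 -2 4; 4 -5 3; 0 3 6]) = 291
  + (-2) · M_42   where M_42 = det([-5 -2 4; -3 2 1; 4 -5 3]) = -53
det = (+1)·(-1)·(291) + (+1)·(-2)·(-53) = -185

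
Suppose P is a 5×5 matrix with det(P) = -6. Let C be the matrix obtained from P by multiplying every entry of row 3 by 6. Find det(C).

Scaling one row by 6 multiplies the determinant by 6.
det(C) = (6)·(-6) = -36

|C| = -36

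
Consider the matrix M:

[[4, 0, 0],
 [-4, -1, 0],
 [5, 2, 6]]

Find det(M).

M is lower triangular, so det(M) is the product of the diagonal entries:
det = (4) · (-1) · (6) = -24

det(M) = -24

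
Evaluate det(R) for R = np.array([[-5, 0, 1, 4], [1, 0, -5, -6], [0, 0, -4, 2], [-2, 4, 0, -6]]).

608

Expand along column 2 (it has 3 zeros):
  + (4) · M_42   where M_42 = det([-5 1 4; 1 -5 -6; 0 -4 2]) = 152
det = (+1)·(4)·(152) = 608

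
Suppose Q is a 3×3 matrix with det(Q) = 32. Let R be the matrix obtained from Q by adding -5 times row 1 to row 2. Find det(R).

det(R) = 32

Adding a multiple of one row to another leaves the determinant unchanged.
det(R) = (1)·(32) = 32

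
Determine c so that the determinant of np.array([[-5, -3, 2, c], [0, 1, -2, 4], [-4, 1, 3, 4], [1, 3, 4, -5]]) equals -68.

Expanding along the column containing c, det(M) is linear in c: det(M) = (-45)·c + (157).
Set (-45)·c + (157) = -68  ⇒  (-45)·c = -225  ⇒  c = 5.

5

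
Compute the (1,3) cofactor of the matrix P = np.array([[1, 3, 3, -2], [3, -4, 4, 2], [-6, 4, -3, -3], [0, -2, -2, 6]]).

-66

Delete row 1 and column 3; the remaining 3×3 submatrix is [3 -4 2; -6 4 -3; 0 -2 6].
Its determinant is -66.
The cofactor carries sign (−1)^(1+3) = +1, so C_{1,3} = +(-66) = -66.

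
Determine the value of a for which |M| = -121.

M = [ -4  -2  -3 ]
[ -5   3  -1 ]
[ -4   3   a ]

a = 5

Expanding along the row containing a, det(M) is linear in a: det(M) = (-22)·a + (-11).
Set (-22)·a + (-11) = -121  ⇒  (-22)·a = -110  ⇒  a = 5.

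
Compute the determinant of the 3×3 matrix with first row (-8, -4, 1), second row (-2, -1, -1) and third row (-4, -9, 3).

70

Expand along row 1:
  + (-8) · |-1 -1; -9 3| = (-8)·(-3 − 9) = 96
  − (-4) · |-2 -1; -4 3| = −(-4)·(-6 − 4) = -40
  + 1 · |-2 -1; -4 -9| = 1·(18 − 4) = 14
Sum: (96) + (-40) + (14) = 70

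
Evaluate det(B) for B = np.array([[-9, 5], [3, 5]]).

-60

det(B) = (-9)·5 − 5·3 = -45 − 15 = -60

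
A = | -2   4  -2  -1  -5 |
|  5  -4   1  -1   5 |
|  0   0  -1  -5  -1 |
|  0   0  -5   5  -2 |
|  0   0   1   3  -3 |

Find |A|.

det(A) = -1368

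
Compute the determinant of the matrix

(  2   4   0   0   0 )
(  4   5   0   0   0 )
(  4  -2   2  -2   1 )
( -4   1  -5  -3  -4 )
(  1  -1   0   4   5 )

The matrix is block lower-triangular with a 2×2 block and a 3×3 block on the diagonal, so its determinant equals the product of the determinants of the diagonal blocks.
det of the 2×2 block = -6
det of the 3×3 block = -68
det = (-6)·(-68) = 408

408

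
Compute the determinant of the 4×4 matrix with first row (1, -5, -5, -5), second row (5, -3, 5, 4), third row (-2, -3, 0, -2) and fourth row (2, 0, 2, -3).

The determinant is -866.

Expand along row 3 (it has 1 zero):
  + (-2) · M_31   where M_31 = det([-5 -5 -5; -3 5 4; 0 2 -3]) = 190
  − (-3) · M_32   where M_32 = det([1 -5 -5; 5 5 4; 2 2 -3]) = -138
  − (-2) · M_34   where M_34 = det([1 -5 -5; 5 -3 5; 2 0 2]) = -36
det = (+1)·(-2)·(190) + (-1)·(-3)·(-138) + (-1)·(-2)·(-36) = -866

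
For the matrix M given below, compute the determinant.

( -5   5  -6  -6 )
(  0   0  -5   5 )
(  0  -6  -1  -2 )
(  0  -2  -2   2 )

150

Expand along column 1 (it has 3 zeros):
  + (-5) · M_11   where M_11 = det([0 -5 5; -6 -1 -2; -2 -2 2]) = -30
det = (+1)·(-5)·(-30) = 150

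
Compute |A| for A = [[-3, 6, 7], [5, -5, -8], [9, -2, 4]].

-199

Expand along column 1:
  + (-3) · |-5 -8; -2 4| = (-3)·(-20 − 16) = 108
  − 5 · |6 7; -2 4| = −5·(24 − (-14)) = -190
  + 9 · |6 7; -5 -8| = 9·(-48 − (-35)) = -117
Sum: (108) + (-190) + (-117) = -199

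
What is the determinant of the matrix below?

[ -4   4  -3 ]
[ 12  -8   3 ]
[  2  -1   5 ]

Expand along column 1:
  + (-4) · |-8 3; -1 5| = (-4)·(-40 − (-3)) = 148
  − 12 · |4 -3; -1 5| = −12·(20 − 3) = -204
  + 2 · |4 -3; -8 3| = 2·(12 − 24) = -24
Sum: (148) + (-204) + (-24) = -80

-80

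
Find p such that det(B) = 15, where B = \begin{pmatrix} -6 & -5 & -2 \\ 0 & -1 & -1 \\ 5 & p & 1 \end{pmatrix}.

1

Expanding along the row containing p, det(B) is linear in p: det(B) = (-6)·p + (21).
Set (-6)·p + (21) = 15  ⇒  (-6)·p = -6  ⇒  p = 1.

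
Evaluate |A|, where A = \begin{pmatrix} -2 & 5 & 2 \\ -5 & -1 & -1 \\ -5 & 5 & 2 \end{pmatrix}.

Expand along column 1:
  + (-2) · |-1 -1; 5 2| = (-2)·(-2 − (-5)) = -6
  − (-5) · |5 2; 5 2| = −(-5)·(10 − 10) = 0
  + (-5) · |5 2; -1 -1| = (-5)·(-5 − (-2)) = 15
Sum: (-6) + (0) + (15) = 9

The determinant is 9.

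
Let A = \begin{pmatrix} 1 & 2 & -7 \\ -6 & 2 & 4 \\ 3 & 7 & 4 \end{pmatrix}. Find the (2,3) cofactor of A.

Delete row 2 and column 3; the remaining 2×2 submatrix is [1 2; 3 7].
Its determinant is 1·7 − 2·3 = 1.
The cofactor carries sign (−1)^(2+3) = −1, so C_{2,3} = −(1) = -1.

The cofactor is -1.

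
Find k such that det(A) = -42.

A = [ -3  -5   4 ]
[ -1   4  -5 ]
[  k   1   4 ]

Expanding along the column containing k, det(A) is linear in k: det(A) = (9)·k + (-87).
Set (9)·k + (-87) = -42  ⇒  (9)·k = 45  ⇒  k = 5.

5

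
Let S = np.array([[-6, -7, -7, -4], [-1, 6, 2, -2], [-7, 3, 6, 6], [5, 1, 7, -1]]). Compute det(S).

Expand along row 1:
  + (-6) · M_11   where M_11 = det([6 2 -2; 3 6 6; 1 7 -1]) = -300
  − (-7) · M_12   where M_12 = det([-1 2 -2; -7 6 6; 5 7 -1]) = 252
  + (-7) · M_13   where M_13 = det([-1 6 -2; -7 3 6; 5 1 -1]) = 191
  − (-4) · M_14   where M_14 = det([-1 6 2; -7 3 6; 5 1 7]) = 415
det = (+1)·(-6)·(-300) + (-1)·(-7)·(252) + (+1)·(-7)·(191) + (-1)·(-4)·(415) = 3887

det(S) = 3887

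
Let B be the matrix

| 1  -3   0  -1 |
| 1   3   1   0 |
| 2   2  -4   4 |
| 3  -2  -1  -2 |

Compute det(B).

det(B) = 66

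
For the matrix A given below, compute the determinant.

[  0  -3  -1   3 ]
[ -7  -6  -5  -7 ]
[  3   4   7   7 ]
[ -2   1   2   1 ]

Expand along row 1 (it has 1 zero):
  − (-3) · M_12   where M_12 = det([-7 -5 -7; 3 7 7; -2 2 1]) = -6
  + (-1) · M_13   where M_13 = det([-7 -6 -7; 3 4 7; -2 1 1]) = 46
  − (3) · M_14   where M_14 = det([-7 -6 -5; 3 4 7; -2 1 2]) = 58
det = (-1)·(-3)·(-6) + (+1)·(-1)·(46) + (-1)·(3)·(58) = -238

-238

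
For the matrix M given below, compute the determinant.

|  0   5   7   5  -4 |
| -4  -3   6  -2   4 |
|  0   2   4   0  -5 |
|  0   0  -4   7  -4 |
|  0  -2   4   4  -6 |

6472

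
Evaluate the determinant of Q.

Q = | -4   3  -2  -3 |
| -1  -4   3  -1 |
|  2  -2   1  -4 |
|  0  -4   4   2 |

Expand along row 4 (it has 1 zero):
  + (-4) · M_42   where M_42 = det([-4 -2 -3; -1 3 -1; 2 1 -4]) = 77
  − (4) · M_43   where M_43 = det([-4 3 -3; -1 -4 -1; 2 -2 -4]) = -104
  + (2) · M_44   where M_44 = det([-4 3 -2; -1 -4 3; 2 -2 1]) = -7
det = (+1)·(-4)·(77) + (-1)·(4)·(-104) + (+1)·(2)·(-7) = 94

The determinant is 94.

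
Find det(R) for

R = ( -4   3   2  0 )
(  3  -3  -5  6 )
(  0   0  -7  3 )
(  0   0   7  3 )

det(R) = -126

R is block upper-triangular with a 2×2 block and a 2×2 block on the diagonal, so its determinant equals the product of the determinants of the diagonal blocks.
det of the 2×2 block = 3
det of the 2×2 block = -42
det = (3)·(-42) = -126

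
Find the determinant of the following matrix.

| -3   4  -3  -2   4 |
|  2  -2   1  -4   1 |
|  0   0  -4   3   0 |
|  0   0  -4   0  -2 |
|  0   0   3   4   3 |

28

The matrix is block upper-triangular with a 2×2 block and a 3×3 block on the diagonal, so its determinant equals the product of the determinants of the diagonal blocks.
det of the 2×2 block = -2
det of the 3×3 block = -14
det = (-2)·(-14) = 28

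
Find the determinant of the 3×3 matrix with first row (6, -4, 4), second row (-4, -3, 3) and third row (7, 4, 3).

-238

Expand along row 1:
  + 6 · |-3 3; 4 3| = 6·(-9 − 12) = -126
  − (-4) · |-4 3; 7 3| = −(-4)·(-12 − 21) = -132
  + 4 · |-4 -3; 7 4| = 4·(-16 − (-21)) = 20
Sum: (-126) + (-132) + (20) = -238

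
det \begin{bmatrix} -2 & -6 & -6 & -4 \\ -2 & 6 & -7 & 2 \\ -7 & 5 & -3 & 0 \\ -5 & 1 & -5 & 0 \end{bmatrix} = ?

Expand along column 4 (it has 2 zeros):
  − (-4) · M_14   where M_14 = det([-2 6 -7; -7 5 -3; -5 1 -5]) = -202
  + (2) · M_24   where M_24 = det([-2 -6 -6; -7 5 -3; -5 1 -5]) = 56
det = (-1)·(-4)·(-202) + (+1)·(2)·(56) = -696

-696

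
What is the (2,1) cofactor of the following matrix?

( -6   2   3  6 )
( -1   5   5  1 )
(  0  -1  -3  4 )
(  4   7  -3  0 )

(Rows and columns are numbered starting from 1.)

The cofactor is -252.

Delete row 2 and column 1; the remaining 3×3 submatrix is [2 3 6; -1 -3 4; 7 -3 0].
Its determinant is 252.
The cofactor carries sign (−1)^(2+1) = −1, so C_{2,1} = −(252) = -252.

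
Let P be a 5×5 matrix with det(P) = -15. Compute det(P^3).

-3375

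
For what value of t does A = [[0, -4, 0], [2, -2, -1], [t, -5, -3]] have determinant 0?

Expanding along the row containing t, det(A) is linear in t: det(A) = (4)·t + (-24).
Set (4)·t + (-24) = 0  ⇒  (4)·t = 24  ⇒  t = 6.

6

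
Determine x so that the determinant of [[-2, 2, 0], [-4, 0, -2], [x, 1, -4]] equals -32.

-1

Expanding along the row containing x, det(B) is linear in x: det(B) = (-4)·x + (-36).
Set (-4)·x + (-36) = -32  ⇒  (-4)·x = 4  ⇒  x = -1.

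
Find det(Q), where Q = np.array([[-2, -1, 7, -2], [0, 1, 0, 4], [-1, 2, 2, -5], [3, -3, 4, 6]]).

det(Q) = -343

Expand along row 2 (it has 2 zeros):
  + (1) · M_22   where M_22 = det([-2 7 -2; -1 2 -5; 3 4 6]) = -107
  + (4) · M_24   where M_24 = det([-2 -1 7; -1 2 2; 3 -3 4]) = -59
det = (+1)·(1)·(-107) + (+1)·(4)·(-59) = -343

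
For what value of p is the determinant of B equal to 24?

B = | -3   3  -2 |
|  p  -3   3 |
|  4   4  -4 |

Expanding along the column containing p, det(B) is linear in p: det(B) = (4)·p + (12).
Set (4)·p + (12) = 24  ⇒  (4)·p = 12  ⇒  p = 3.

3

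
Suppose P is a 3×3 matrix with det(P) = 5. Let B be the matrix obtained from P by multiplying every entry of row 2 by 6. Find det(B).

Scaling one row by 6 multiplies the determinant by 6.
det(B) = (6)·(5) = 30

30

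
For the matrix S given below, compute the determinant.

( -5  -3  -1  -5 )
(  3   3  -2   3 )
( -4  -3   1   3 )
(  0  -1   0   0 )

|S| = -91

Expand along row 4 (it has 3 zeros):
  + (-1) · M_42   where M_42 = det([-5 -1 -5; 3 -2 3; -4 1 3]) = 91
det = (+1)·(-1)·(91) = -91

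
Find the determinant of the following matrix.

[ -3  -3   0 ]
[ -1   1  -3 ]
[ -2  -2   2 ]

Expand along column 3:
  − (-3) · |-3 -3; -2 -2| = −(-3)·(6 − 6) = 0
  + 2 · |-3 -3; -1 1| = 2·(-3 − 3) = -12
Sum: (0) + (-12) = -12

-12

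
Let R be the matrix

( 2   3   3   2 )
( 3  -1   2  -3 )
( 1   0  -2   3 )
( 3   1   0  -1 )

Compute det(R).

det(R) = -122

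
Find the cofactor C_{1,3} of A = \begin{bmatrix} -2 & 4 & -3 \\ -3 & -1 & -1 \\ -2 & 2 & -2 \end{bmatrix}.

The cofactor is -8.

Delete row 1 and column 3; the remaining 2×2 submatrix is [-3 -1; -2 2].
Its determinant is (-3)·2 − (-1)·(-2) = -8.
The cofactor carries sign (−1)^(1+3) = +1, so C_{1,3} = +(-8) = -8.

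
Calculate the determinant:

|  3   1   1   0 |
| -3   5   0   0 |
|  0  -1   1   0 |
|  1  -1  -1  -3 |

-63

Expand along column 4 (it has 3 zeros):
  + (-3) · M_44   where M_44 = det([3 1 1; -3 5 0; 0 -1 1]) = 21
det = (+1)·(-3)·(21) = -63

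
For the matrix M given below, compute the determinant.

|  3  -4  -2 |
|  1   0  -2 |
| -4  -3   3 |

Expand along row 2:
  − 1 · |-4 -2; -3 3| = −1·(-12 − 6) = 18
  − (-2) · |3 -4; -4 -3| = −(-2)·(-9 − 16) = -50
Sum: (18) + (-50) = -32

-32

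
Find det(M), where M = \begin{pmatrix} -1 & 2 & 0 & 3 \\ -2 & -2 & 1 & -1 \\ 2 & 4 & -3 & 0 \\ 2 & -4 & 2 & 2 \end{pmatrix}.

det(M) = -40

Expand along row 1 (it has 1 zero):
  + (-1) · M_11   where M_11 = det([-2 1 -1; 4 -3 0; -4 2 2]) = 8
  − (2) · M_12   where M_12 = det([-2 1 -1; 2 -3 0; 2 2 2]) = -2
  − (3) · M_14   where M_14 = det([-2 -2 1; 2 4 -3; 2 -4 2]) = 12
det = (+1)·(-1)·(8) + (-1)·(2)·(-2) + (-1)·(3)·(12) = -40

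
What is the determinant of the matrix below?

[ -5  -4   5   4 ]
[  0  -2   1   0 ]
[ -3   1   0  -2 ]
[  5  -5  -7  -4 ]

Expand along row 2 (it has 2 zeros):
  + (-2) · M_22   where M_22 = det([-5 5 4; -3 0 -2; 5 -7 -4]) = 44
  − (1) · M_23   where M_23 = det([-5 -4 4; -3 1 -2; 5 -5 -4]) = 198
det = (+1)·(-2)·(44) + (-1)·(1)·(198) = -286

-286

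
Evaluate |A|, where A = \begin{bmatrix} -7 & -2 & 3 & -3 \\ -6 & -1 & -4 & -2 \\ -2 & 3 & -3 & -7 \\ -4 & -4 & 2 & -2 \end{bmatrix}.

The determinant is 880.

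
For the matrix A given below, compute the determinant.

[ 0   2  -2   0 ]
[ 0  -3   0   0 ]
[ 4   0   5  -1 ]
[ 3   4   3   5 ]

-138

Expand along row 2 (it has 3 zeros):
  + (-3) · M_22   where M_22 = det([0 -2 0; 4 5 -1; 3 3 5]) = 46
det = (+1)·(-3)·(46) = -138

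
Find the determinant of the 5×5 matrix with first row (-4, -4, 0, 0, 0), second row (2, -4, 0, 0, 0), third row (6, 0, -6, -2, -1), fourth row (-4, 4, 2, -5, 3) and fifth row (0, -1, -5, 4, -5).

The matrix is block lower-triangular with a 2×2 block and a 3×3 block on the diagonal, so its determinant equals the product of the determinants of the diagonal blocks.
det of the 2×2 block = 24
det of the 3×3 block = -51
det = (24)·(-51) = -1224

The determinant is -1224.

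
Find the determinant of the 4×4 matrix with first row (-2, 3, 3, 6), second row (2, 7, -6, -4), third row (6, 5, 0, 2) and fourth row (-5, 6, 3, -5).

Expand along row 3 (it has 1 zero):
  + (6) · M_31   where M_31 = det([3 3 6; 7 -6 -4; 6 3 -5]) = 501
  − (5) · M_32   where M_32 = det([-2 3 6; 2 -6 -4; -5 3 -5]) = -138
  − (2) · M_34   where M_34 = det([-2 3 3; 2 7 -6; -5 6 3]) = 99
det = (+1)·(6)·(501) + (-1)·(5)·(-138) + (-1)·(2)·(99) = 3498

3498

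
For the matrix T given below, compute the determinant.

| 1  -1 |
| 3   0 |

det(T) = 1·0 − (-1)·3 = 0 − (-3) = 3

The determinant is 3.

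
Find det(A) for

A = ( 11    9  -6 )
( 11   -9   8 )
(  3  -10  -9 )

3376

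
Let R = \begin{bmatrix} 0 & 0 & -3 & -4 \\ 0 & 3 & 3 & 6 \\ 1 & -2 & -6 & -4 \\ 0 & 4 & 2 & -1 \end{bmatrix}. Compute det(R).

det(R) = -57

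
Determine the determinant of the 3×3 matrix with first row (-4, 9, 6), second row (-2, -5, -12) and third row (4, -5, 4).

The determinant is 140.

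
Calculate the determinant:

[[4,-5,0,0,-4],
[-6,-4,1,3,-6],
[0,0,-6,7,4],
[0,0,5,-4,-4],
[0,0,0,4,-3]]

-782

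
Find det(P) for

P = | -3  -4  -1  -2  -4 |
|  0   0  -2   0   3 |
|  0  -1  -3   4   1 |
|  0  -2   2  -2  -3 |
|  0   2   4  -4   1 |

|P| = -168

Expand along column 1 (it has 4 zeros):
  + (-3) · M_11   where M_11 = det([0 -2 0 3; -1 -3 4 1; -2 2 -2 -3; 2 4 -4 1]) = 56
det = (+1)·(-3)·(56) = -168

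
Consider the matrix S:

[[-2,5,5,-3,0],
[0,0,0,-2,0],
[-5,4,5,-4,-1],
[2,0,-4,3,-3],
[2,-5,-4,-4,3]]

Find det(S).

226

Expand along row 2 (it has 4 zeros):
  + (-2) · M_24   where M_24 = det([-2 5 5 0; -5 4 5 -1; 2 0 -4 -3; 2 -5 -4 3]) = -113
det = (+1)·(-2)·(-113) = 226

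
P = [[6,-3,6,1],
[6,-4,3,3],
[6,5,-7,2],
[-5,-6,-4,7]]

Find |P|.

668

Expand along row 1:
  + (6) · M_11   where M_11 = det([-4 3 3; 5 -7 2; -6 -4 7]) = -163
  − (-3) · M_12   where M_12 = det([6 3 3; 6 -7 2; -5 -4 7]) = -579
  + (6) · M_13   where M_13 = det([6 -4 3; 6 5 2; -5 -6 7]) = 457
  − (1) · M_14   where M_14 = det([6 -4 3; 6 5 -7; -5 -6 -4]) = -641
det = (+1)·(6)·(-163) + (-1)·(-3)·(-579) + (+1)·(6)·(457) + (-1)·(1)·(-641) = 668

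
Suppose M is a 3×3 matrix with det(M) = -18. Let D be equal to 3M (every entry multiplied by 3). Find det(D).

-486

For a 3×3 matrix, det(3M) = 3^3·det(M) = 27·det(M).
det(D) = (27)·(-18) = -486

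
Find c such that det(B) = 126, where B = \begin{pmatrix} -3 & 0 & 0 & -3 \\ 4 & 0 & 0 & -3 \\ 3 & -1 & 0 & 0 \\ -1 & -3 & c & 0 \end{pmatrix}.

-6

Expanding along the column containing c, det(B) is linear in c: det(B) = (-21)·c + (0).
Set (-21)·c + (0) = 126  ⇒  (-21)·c = 126  ⇒  c = -6.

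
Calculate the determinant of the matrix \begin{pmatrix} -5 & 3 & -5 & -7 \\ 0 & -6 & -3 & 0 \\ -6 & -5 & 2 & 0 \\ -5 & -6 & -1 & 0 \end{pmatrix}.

Expand along column 4 (it has 3 zeros):
  − (-7) · M_14   where M_14 = det([0 -6 -3; -6 -5 2; -5 -6 -1]) = 63
det = (-1)·(-7)·(63) = 441

441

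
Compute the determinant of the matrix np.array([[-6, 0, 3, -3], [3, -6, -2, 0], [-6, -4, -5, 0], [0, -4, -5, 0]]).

396

Expand along column 4 (it has 3 zeros):
  − (-3) · M_14   where M_14 = det([3 -6 -2; -6 -4 -5; 0 -4 -5]) = 132
det = (-1)·(-3)·(132) = 396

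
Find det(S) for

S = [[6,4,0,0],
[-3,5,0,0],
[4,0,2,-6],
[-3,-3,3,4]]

S is block lower-triangular with a 2×2 block and a 2×2 block on the diagonal, so its determinant equals the product of the determinants of the diagonal blocks.
det of the 2×2 block = 42
det of the 2×2 block = 26
det = (42)·(26) = 1092

1092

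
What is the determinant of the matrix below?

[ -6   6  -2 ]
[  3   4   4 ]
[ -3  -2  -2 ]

Expand along column 1:
  + (-6) · |4 4; -2 -2| = (-6)·(-8 − (-8)) = 0
  − 3 · |6 -2; -2 -2| = −3·(-12 − 4) = 48
  + (-3) · |6 -2; 4 4| = (-3)·(24 − (-8)) = -96
Sum: (0) + (48) + (-96) = -48

-48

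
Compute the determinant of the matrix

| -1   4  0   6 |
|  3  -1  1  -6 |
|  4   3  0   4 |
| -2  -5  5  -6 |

422

Expand along column 3 (it has 2 zeros):
  − (1) · M_23   where M_23 = det([-1 4 6; 4 3 4; -2 -5 -6]) = -22
  − (5) · M_43   where M_43 = det([-1 4 6; 3 -1 -6; 4 3 4]) = -80
det = (-1)·(1)·(-22) + (-1)·(5)·(-80) = 422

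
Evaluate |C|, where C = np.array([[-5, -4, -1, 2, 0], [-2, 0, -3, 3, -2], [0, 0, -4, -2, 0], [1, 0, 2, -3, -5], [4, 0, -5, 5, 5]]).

Expand along column 2 (it has 4 zeros):
  − (-4) · M_12   where M_12 = det([-2 -3 3 -2; 0 -4 -2 0; 1 2 -3 -5; 4 -5 5 5]) = 778
det = (-1)·(-4)·(778) = 3112

3112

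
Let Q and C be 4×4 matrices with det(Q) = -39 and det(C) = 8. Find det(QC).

-312

det(QC) = det(Q)·det(C) = (-39)·(8) = -312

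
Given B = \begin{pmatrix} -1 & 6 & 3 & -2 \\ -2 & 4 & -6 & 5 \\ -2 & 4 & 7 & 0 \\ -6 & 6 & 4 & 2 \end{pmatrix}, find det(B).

Expand along row 3 (it has 1 zero):
  + (-2) · M_31   where M_31 = det([6 3 -2; 4 -6 5; 6 4 2]) = -230
  − (4) · M_32   where M_32 = det([-1 3 -2; -2 -6 5; -6 4 2]) = 42
  + (7) · M_33   where M_33 = det([-1 6 -2; -2 4 5; -6 6 2]) = -158
det = (+1)·(-2)·(-230) + (-1)·(4)·(42) + (+1)·(7)·(-158) = -814

-814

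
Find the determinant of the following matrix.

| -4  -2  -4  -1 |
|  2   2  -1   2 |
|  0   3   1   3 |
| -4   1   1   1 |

16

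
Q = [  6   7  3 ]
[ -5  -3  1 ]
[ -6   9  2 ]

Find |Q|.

Expand along row 1:
  + 6 · |-3 1; 9 2| = 6·(-6 − 9) = -90
  − 7 · |-5 1; -6 2| = −7·(-10 − (-6)) = 28
  + 3 · |-5 -3; -6 9| = 3·(-45 − 18) = -189
Sum: (-90) + (28) + (-189) = -251

|Q| = -251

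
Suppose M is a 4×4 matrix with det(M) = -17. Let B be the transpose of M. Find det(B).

-17

det(Mᵀ) = det(M).
det(B) = (1)·(-17) = -17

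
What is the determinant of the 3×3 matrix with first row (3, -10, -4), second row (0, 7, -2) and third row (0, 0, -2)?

The matrix is upper triangular, so the determinant is the product of the diagonal entries:
det = (3) · (7) · (-2) = -42

The determinant is -42.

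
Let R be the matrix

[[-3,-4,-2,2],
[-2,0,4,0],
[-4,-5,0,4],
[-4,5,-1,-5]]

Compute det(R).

Expand along row 2 (it has 2 zeros):
  − (-2) · M_21   where M_21 = det([-4 -2 2; -5 0 4; 5 -1 -5]) = 4
  − (4) · M_23   where M_23 = det([-3 -4 2; -4 -5 4; -4 5 -5]) = 49
det = (-1)·(-2)·(4) + (-1)·(4)·(49) = -188

det(R) = -188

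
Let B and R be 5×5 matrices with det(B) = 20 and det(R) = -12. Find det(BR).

det(BR) = det(B)·det(R) = (20)·(-12) = -240

det(BR) = -240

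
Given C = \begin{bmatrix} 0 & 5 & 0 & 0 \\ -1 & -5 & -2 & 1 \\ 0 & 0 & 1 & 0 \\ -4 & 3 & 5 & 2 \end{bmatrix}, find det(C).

|C| = -10

Expand along row 1 (it has 3 zeros):
  − (5) · M_12   where M_12 = det([-1 -2 1; 0 1 0; -4 5 2]) = 2
det = (-1)·(5)·(2) = -10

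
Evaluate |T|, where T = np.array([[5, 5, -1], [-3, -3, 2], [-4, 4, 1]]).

-56

Expand along column 1:
  + 5 · |-3 2; 4 1| = 5·(-3 − 8) = -55
  − (-3) · |5 -1; 4 1| = −(-3)·(5 − (-4)) = 27
  + (-4) · |5 -1; -3 2| = (-4)·(10 − 3) = -28
Sum: (-55) + (27) + (-28) = -56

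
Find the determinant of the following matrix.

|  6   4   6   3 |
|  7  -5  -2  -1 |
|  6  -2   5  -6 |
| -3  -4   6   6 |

Expand along row 1:
  + (6) · M_11   where M_11 = det([-5 -2 -1; -2 5 -6; -4 6 6]) = -410
  − (4) · M_12   where M_12 = det([7 -2 -1; 6 5 -6; -3 6 6]) = 447
  + (6) · M_13   where M_13 = det([7 -5 -1; 6 -2 -6; -3 -4 6]) = -132
  − (3) · M_14   where M_14 = det([7 -5 -2; 6 -2 5; -3 -4 6]) = 371
det = (+1)·(6)·(-410) + (-1)·(4)·(447) + (+1)·(6)·(-132) + (-1)·(3)·(371) = -6153

-6153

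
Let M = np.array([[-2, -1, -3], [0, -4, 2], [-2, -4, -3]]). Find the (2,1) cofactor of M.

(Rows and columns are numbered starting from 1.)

9

Delete row 2 and column 1; the remaining 2×2 submatrix is [-1 -3; -4 -3].
Its determinant is (-1)·(-3) − (-3)·(-4) = -9.
The cofactor carries sign (−1)^(2+1) = −1, so C_{2,1} = −(-9) = 9.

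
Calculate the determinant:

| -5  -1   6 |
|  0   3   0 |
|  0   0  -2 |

The matrix is upper triangular, so the determinant is the product of the diagonal entries:
det = (-5) · (3) · (-2) = 30

30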